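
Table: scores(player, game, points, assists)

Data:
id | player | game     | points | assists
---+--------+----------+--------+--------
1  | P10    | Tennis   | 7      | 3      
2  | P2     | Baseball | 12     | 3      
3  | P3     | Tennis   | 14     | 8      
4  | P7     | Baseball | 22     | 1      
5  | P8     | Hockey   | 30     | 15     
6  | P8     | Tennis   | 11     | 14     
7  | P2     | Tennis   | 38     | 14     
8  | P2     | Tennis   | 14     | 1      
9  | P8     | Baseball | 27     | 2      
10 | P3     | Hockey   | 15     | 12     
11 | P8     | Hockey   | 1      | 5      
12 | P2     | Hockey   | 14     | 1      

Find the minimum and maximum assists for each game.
SELECT game, MIN(assists), MAX(assists)
FROM scores
GROUP BY game

Result:
  Baseball: min=1, max=3
  Hockey: min=1, max=15
  Tennis: min=1, max=14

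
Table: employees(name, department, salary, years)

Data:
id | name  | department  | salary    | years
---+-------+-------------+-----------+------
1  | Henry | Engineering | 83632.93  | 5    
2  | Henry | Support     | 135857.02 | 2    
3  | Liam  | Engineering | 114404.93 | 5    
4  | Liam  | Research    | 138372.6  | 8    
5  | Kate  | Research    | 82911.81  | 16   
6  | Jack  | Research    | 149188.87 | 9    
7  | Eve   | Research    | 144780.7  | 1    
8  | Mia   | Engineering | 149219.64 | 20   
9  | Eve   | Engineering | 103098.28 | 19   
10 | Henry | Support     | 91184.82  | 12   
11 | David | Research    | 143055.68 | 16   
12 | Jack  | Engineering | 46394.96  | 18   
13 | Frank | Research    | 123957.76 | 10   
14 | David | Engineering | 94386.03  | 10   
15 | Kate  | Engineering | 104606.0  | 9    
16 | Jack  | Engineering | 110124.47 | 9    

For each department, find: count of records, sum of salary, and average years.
SELECT department,
       COUNT(*) as cnt,
       SUM(salary) as total_salary,
       AVG(years) as avg_years
FROM employees
GROUP BY department

Result:
  Engineering: 8 records, 805867.24 total salary, 11.88 avg years
  Research: 6 records, 782267.42 total salary, 10.00 avg years
  Support: 2 records, 227041.84 total salary, 7.00 avg years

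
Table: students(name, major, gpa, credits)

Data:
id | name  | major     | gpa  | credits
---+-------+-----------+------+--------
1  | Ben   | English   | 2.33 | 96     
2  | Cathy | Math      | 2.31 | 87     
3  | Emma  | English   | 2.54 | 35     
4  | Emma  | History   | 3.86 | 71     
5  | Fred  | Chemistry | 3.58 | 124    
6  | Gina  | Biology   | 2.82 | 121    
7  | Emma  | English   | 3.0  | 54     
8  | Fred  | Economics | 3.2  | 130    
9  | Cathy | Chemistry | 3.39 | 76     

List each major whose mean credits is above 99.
SELECT major, AVG(credits)
FROM students
GROUP BY major
HAVING AVG(credits) > 99

Result:
  Biology: avg=121.00
  Chemistry: avg=100.00
  Economics: avg=130.00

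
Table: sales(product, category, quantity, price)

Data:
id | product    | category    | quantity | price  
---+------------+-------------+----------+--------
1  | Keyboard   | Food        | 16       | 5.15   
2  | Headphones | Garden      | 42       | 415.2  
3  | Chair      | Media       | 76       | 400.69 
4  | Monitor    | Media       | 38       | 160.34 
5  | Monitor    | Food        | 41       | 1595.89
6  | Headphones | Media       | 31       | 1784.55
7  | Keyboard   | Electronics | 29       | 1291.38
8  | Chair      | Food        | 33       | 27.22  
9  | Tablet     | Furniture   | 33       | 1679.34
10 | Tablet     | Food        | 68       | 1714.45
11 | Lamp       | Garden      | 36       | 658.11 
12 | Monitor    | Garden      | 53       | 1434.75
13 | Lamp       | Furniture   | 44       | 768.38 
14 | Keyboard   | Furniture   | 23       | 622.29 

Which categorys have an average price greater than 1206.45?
SELECT category, AVG(price)
FROM sales
GROUP BY category
HAVING AVG(price) > 1206.45

Result:
  Electronics: avg=1291.38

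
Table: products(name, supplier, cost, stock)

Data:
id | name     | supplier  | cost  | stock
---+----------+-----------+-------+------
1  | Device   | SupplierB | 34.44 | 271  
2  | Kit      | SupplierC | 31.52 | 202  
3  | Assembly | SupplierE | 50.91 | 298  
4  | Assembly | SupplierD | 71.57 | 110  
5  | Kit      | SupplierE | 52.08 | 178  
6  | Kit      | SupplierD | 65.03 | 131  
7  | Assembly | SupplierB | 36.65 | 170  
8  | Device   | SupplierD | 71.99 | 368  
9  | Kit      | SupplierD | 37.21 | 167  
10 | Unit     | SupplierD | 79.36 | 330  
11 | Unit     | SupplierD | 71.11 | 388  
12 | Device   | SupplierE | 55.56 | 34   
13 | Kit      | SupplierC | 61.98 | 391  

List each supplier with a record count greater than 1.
SELECT supplier, COUNT(*) as cnt
FROM products
GROUP BY supplier
HAVING COUNT(*) > 1

Result:
  SupplierB: 2
  SupplierC: 2
  SupplierD: 6
  SupplierE: 3

Note: HAVING filters groups after aggregation, WHERE filters rows before.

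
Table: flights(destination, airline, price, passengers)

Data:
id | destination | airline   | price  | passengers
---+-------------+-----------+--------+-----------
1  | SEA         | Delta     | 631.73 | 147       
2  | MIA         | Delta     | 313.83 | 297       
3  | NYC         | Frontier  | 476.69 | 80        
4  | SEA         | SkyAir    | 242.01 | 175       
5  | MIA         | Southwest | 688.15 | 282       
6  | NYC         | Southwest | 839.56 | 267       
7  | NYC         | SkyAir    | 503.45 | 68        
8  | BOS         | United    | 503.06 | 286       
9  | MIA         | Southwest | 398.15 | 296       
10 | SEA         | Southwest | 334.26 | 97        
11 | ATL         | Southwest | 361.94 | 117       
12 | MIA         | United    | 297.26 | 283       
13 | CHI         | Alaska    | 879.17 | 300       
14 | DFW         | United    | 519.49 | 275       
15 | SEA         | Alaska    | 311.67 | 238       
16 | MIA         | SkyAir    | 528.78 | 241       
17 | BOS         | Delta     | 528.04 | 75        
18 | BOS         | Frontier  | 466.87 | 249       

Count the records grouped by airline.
SELECT airline, COUNT(*) as count
FROM flights
GROUP BY airline

Result:
  Alaska: 2
  Delta: 3
  Frontier: 2
  SkyAir: 3
  Southwest: 5
  United: 3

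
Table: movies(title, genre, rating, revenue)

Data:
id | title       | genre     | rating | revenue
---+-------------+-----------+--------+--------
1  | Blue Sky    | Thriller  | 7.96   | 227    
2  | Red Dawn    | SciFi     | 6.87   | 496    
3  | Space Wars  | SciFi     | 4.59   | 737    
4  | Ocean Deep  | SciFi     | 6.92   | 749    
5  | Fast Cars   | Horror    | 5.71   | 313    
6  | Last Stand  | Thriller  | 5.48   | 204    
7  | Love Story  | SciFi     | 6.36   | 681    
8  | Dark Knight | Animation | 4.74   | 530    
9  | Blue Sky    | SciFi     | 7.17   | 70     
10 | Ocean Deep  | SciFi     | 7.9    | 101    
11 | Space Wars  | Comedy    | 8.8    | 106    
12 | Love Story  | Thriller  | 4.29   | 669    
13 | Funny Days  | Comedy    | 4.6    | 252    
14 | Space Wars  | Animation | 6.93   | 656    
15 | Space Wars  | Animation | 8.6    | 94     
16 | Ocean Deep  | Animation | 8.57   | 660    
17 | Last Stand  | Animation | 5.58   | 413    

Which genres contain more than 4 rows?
SELECT genre, COUNT(*) as cnt
FROM movies
GROUP BY genre
HAVING COUNT(*) > 4

Result:
  Animation: 5
  SciFi: 6

Note: HAVING filters groups after aggregation, WHERE filters rows before.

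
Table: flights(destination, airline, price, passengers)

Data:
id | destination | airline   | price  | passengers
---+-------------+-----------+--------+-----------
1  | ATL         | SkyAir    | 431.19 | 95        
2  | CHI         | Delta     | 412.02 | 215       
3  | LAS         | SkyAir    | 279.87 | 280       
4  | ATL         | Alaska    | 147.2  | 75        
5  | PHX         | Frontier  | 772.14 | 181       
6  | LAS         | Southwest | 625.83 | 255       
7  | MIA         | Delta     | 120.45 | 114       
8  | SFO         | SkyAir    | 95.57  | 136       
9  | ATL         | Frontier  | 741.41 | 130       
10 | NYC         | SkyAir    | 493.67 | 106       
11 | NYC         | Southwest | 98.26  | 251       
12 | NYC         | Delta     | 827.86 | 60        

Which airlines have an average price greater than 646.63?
SELECT airline, AVG(price)
FROM flights
GROUP BY airline
HAVING AVG(price) > 646.63

Result:
  Frontier: avg=756.78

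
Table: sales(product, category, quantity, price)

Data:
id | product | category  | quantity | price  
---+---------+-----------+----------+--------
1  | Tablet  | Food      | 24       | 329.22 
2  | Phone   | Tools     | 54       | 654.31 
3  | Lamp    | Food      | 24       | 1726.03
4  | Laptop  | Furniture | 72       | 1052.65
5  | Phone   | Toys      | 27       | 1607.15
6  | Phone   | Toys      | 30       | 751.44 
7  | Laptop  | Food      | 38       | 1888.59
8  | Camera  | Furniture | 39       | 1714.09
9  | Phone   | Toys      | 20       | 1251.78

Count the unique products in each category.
SELECT category, COUNT(DISTINCT product)
FROM sales
GROUP BY category

Result:
  Food: 3 distinct
  Furniture: 2 distinct
  Tools: 1 distinct
  Toys: 1 distinct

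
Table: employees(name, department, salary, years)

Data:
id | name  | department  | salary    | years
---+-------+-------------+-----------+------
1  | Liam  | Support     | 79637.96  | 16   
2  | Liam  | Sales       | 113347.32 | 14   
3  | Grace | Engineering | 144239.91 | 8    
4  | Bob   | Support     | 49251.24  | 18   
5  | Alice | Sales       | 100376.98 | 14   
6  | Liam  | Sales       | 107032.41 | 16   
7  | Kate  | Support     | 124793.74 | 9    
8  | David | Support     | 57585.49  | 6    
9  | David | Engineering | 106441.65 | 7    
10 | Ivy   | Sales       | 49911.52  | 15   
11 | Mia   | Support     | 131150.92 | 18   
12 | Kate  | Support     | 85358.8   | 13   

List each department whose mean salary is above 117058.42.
SELECT department, AVG(salary)
FROM employees
GROUP BY department
HAVING AVG(salary) > 117058.42

Result:
  Engineering: avg=125340.78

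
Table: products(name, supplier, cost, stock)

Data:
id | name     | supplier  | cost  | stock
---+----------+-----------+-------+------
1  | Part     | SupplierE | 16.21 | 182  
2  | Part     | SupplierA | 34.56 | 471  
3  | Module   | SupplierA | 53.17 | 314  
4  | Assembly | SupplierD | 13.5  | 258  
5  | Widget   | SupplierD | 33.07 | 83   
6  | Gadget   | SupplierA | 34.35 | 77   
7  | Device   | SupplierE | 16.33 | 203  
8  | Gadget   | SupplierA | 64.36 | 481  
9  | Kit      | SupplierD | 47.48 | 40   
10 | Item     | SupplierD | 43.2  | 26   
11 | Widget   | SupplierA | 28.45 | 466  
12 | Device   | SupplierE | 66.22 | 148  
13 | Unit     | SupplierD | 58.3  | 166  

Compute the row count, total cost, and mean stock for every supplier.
SELECT supplier,
       COUNT(*) as cnt,
       SUM(cost) as total_cost,
       AVG(stock) as avg_stock
FROM products
GROUP BY supplier

Result:
  SupplierA: 5 records, 214.89 total cost, 361.80 avg stock
  SupplierD: 5 records, 195.55 total cost, 114.60 avg stock
  SupplierE: 3 records, 98.76 total cost, 177.67 avg stock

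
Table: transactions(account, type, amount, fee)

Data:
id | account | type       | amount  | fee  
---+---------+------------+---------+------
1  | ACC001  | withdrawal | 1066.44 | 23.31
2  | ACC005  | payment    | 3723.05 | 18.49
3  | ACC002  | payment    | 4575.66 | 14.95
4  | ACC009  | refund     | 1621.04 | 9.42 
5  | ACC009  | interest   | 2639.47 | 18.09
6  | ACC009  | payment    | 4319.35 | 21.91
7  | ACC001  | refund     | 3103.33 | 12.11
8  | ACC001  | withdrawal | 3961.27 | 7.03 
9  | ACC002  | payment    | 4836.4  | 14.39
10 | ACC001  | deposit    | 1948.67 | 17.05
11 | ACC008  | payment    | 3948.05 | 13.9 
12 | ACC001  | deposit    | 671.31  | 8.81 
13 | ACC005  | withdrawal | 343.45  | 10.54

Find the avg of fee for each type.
SELECT type, AVG(fee) as result
FROM transactions
GROUP BY type

Result:
  deposit: 12.93
  interest: 18.09
  payment: 16.73
  refund: 10.77
  withdrawal: 13.63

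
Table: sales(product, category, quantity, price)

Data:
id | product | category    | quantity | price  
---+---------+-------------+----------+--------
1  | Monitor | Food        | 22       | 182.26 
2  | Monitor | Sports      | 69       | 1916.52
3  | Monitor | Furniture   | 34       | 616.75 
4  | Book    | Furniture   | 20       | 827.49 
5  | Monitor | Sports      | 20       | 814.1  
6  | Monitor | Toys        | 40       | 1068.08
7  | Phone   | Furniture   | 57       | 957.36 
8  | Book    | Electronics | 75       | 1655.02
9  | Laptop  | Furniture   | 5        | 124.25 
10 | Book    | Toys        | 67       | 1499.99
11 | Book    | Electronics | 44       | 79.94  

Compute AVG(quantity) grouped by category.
SELECT category, AVG(quantity) as result
FROM sales
GROUP BY category

Result:
  Electronics: 59.50
  Food: 22.00
  Furniture: 29.00
  Sports: 44.50
  Toys: 53.50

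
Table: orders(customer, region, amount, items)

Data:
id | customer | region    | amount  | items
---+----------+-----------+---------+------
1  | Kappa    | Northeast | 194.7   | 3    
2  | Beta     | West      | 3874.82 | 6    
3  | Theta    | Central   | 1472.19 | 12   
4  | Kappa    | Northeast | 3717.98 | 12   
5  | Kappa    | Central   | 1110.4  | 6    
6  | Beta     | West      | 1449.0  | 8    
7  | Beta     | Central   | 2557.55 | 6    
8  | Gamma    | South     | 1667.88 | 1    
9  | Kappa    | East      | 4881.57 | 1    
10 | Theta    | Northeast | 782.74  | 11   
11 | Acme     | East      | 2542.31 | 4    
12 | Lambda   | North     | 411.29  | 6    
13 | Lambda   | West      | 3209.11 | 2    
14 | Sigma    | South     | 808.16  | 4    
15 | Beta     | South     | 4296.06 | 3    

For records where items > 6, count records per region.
SELECT region, COUNT(*)
FROM orders
WHERE items > 6
GROUP BY region

Note: WHERE filters rows before grouping.

Result:
  Central: 1
  Northeast: 2
  West: 1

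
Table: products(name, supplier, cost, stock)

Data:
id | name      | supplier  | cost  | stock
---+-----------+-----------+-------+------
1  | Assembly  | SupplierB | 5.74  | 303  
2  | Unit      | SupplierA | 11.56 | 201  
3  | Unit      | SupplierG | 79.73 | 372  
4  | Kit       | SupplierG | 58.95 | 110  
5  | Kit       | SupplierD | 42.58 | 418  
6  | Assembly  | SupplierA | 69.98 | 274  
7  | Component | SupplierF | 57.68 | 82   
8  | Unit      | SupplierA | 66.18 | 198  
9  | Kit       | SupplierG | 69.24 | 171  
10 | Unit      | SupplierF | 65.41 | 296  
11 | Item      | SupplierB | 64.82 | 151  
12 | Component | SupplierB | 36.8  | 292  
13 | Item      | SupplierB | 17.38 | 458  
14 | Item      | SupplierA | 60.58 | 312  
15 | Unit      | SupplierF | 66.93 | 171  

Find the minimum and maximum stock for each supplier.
SELECT supplier, MIN(stock), MAX(stock)
FROM products
GROUP BY supplier

Result:
  SupplierA: min=198, max=312
  SupplierB: min=151, max=458
  SupplierD: min=418, max=418
  SupplierF: min=82, max=296
  SupplierG: min=110, max=372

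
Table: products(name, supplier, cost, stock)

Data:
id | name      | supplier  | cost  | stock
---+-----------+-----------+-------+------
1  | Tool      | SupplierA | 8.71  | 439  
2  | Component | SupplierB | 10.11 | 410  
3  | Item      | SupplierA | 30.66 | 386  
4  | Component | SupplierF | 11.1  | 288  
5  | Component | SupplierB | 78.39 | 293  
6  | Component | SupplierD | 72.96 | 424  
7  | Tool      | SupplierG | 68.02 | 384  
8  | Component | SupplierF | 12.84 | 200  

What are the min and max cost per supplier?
SELECT supplier, MIN(cost), MAX(cost)
FROM products
GROUP BY supplier

Result:
  SupplierA: min=8.71, max=30.66
  SupplierB: min=10.11, max=78.39
  SupplierD: min=72.96, max=72.96
  SupplierF: min=11.10, max=12.84
  SupplierG: min=68.02, max=68.02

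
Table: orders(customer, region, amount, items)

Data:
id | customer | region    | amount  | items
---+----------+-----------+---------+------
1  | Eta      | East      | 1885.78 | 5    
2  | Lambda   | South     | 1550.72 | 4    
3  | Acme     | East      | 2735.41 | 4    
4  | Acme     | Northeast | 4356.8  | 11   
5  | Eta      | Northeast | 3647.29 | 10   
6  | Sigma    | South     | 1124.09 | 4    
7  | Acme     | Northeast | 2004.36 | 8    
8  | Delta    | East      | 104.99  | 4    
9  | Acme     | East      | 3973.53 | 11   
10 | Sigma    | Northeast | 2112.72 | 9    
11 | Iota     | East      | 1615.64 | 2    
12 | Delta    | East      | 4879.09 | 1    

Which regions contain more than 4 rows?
SELECT region, COUNT(*) as cnt
FROM orders
GROUP BY region
HAVING COUNT(*) > 4

Result:
  East: 6

Note: HAVING filters groups after aggregation, WHERE filters rows before.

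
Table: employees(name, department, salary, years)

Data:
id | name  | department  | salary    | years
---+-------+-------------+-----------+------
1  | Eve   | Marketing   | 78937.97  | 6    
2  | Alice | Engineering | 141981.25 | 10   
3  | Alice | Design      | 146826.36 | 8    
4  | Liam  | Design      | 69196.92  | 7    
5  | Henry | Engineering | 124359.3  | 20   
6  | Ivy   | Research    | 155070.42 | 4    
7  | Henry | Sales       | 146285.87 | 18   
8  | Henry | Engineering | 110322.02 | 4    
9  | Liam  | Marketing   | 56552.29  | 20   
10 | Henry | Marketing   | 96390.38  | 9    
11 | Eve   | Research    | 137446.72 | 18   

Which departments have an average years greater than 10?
SELECT department, AVG(years)
FROM employees
GROUP BY department
HAVING AVG(years) > 10

Result:
  Engineering: avg=11.33
  Marketing: avg=11.67
  Research: avg=11.00
  Sales: avg=18.00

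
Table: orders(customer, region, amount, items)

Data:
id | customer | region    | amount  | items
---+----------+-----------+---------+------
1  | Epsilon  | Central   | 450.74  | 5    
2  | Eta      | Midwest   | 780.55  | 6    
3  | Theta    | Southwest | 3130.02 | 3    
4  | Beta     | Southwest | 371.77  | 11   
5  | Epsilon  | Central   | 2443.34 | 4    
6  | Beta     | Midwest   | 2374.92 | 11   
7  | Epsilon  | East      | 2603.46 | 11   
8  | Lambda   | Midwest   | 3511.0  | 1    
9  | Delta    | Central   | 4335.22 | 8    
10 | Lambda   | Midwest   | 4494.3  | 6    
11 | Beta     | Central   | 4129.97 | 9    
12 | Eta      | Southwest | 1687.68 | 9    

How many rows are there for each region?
SELECT region, COUNT(*) as count
FROM orders
GROUP BY region

Result:
  Central: 4
  East: 1
  Midwest: 4
  Southwest: 3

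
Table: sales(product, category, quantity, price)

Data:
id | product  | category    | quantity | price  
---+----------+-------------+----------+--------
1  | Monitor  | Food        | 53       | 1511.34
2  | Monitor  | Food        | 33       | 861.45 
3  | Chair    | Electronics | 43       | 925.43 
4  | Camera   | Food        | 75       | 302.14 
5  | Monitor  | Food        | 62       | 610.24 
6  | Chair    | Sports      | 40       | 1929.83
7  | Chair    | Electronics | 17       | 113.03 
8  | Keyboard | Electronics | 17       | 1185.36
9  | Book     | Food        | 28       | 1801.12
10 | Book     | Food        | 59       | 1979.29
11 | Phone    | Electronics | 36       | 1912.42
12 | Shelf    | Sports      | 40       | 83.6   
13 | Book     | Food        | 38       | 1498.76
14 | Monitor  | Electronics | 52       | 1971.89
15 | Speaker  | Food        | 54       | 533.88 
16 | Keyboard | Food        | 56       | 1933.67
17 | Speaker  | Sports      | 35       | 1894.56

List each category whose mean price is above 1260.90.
SELECT category, AVG(price)
FROM sales
GROUP BY category
HAVING AVG(price) > 1260.90

Result:
  Sports: avg=1302.66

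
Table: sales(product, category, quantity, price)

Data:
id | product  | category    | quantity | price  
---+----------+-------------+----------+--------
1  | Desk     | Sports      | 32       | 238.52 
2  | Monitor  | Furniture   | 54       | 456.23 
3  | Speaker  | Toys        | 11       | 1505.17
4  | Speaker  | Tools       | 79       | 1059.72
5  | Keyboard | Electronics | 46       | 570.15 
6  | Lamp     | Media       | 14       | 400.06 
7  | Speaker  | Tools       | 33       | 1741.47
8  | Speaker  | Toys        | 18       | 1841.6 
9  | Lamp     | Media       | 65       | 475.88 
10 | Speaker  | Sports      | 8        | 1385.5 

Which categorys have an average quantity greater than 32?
SELECT category, AVG(quantity)
FROM sales
GROUP BY category
HAVING AVG(quantity) > 32

Result:
  Electronics: avg=46.00
  Furniture: avg=54.00
  Media: avg=39.50
  Tools: avg=56.00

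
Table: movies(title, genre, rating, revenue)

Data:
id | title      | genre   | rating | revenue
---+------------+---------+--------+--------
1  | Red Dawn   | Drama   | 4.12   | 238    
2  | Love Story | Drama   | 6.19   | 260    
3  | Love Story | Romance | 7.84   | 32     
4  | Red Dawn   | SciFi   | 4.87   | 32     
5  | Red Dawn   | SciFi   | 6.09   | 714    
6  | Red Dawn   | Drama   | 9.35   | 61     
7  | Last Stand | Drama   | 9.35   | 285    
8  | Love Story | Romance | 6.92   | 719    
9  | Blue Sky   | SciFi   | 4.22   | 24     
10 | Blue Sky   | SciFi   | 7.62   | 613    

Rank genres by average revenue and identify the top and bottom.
SELECT genre, AVG(revenue)
FROM movies
GROUP BY genre
ORDER BY AVG(revenue)

All groups:
  Drama: 211.00
  SciFi: 345.75
  Romance: 375.50

Highest: Romance (375.50)
Lowest: Drama (211.00)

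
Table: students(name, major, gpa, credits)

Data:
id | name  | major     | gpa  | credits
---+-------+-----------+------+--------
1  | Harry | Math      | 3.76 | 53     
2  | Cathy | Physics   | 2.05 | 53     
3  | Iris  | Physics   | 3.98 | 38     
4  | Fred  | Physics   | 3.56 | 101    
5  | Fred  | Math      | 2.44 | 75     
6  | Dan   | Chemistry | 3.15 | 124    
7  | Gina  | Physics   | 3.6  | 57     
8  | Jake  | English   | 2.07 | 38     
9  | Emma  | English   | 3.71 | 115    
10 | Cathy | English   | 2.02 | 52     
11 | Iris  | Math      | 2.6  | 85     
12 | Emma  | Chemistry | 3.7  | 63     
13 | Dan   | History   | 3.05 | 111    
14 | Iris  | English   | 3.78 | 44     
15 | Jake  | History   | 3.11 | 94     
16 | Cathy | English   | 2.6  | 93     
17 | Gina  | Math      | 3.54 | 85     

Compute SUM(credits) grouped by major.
SELECT major, SUM(credits) as result
FROM students
GROUP BY major

Result:
  Chemistry: 187
  English: 342
  History: 205
  Math: 298
  Physics: 249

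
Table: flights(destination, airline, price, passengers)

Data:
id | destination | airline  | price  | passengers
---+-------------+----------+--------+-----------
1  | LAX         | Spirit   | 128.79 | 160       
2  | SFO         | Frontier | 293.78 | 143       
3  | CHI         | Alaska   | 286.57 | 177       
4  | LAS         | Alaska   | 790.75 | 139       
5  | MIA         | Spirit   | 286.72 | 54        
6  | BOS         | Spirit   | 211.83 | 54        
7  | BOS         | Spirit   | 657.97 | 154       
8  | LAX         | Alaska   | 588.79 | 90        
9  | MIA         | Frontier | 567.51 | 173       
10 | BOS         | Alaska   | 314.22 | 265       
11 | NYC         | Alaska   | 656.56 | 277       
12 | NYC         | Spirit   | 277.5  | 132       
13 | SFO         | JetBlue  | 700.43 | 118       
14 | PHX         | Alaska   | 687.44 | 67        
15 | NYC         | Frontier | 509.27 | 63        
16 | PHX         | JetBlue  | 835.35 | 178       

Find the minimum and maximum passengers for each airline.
SELECT airline, MIN(passengers), MAX(passengers)
FROM flights
GROUP BY airline

Result:
  Alaska: min=67, max=277
  Frontier: min=63, max=173
  JetBlue: min=118, max=178
  Spirit: min=54, max=160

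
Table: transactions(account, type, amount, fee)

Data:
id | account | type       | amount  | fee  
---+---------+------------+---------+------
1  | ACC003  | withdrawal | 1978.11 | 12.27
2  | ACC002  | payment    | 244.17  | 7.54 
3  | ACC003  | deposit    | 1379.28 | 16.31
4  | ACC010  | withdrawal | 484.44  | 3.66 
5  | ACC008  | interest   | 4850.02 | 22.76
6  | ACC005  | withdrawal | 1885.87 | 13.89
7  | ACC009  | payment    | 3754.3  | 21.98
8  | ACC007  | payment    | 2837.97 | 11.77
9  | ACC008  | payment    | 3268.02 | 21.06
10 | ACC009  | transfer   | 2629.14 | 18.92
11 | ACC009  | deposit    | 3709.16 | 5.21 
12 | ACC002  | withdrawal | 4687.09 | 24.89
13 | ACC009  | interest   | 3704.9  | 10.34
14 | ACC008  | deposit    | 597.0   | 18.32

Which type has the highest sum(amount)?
SELECT type, SUM(amount) as val
FROM transactions
GROUP BY type
ORDER BY val DESC
LIMIT 1

Result: payment with sum(amount) = 10104.46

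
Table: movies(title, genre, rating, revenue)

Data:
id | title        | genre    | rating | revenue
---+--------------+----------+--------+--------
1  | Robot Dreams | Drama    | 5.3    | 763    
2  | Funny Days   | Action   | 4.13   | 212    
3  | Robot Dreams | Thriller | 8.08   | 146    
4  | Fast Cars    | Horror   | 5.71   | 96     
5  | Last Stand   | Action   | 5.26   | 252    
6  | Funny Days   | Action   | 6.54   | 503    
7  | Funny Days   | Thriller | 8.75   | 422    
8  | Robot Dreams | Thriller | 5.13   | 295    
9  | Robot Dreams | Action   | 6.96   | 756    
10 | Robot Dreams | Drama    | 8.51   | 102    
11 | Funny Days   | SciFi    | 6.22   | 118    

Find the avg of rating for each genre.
SELECT genre, AVG(rating) as result
FROM movies
GROUP BY genre

Result:
  Action: 5.72
  Drama: 6.91
  Horror: 5.71
  SciFi: 6.22
  Thriller: 7.32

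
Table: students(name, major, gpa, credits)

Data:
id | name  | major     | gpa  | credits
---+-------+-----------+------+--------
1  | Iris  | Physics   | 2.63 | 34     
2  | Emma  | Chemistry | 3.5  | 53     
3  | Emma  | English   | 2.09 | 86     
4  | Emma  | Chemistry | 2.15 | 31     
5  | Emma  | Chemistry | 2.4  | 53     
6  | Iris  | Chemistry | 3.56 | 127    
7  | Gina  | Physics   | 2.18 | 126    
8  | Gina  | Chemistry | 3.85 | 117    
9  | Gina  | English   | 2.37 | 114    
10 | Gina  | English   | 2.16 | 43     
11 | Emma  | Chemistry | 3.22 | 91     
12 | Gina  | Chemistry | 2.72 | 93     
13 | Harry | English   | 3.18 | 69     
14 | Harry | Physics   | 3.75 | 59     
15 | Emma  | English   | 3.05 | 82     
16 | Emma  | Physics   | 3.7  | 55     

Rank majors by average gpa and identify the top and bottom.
SELECT major, AVG(gpa)
FROM students
GROUP BY major
ORDER BY AVG(gpa)

All groups:
  English: 2.57
  Chemistry: 3.06
  Physics: 3.07

Highest: Physics (3.07)
Lowest: English (2.57)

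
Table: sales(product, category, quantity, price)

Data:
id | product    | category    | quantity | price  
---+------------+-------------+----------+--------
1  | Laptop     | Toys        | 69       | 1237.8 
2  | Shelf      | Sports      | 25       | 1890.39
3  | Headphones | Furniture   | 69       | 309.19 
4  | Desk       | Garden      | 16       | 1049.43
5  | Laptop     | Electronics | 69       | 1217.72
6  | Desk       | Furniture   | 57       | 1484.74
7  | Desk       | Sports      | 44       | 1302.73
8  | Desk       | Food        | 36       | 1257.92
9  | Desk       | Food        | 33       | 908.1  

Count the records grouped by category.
SELECT category, COUNT(*) as count
FROM sales
GROUP BY category

Result:
  Electronics: 1
  Food: 2
  Furniture: 2
  Garden: 1
  Sports: 2
  Toys: 1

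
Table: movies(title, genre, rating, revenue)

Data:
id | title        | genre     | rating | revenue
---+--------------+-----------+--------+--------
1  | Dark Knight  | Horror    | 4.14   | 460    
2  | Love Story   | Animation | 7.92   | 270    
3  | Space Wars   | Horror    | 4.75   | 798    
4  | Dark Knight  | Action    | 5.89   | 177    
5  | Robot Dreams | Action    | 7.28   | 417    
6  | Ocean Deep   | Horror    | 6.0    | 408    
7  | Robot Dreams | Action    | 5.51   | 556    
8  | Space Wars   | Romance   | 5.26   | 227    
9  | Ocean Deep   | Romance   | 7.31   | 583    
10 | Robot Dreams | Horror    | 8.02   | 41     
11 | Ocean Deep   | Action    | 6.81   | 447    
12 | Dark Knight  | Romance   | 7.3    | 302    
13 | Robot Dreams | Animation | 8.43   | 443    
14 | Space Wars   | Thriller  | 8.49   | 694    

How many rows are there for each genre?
SELECT genre, COUNT(*) as count
FROM movies
GROUP BY genre

Result:
  Action: 4
  Animation: 2
  Horror: 4
  Romance: 3
  Thriller: 1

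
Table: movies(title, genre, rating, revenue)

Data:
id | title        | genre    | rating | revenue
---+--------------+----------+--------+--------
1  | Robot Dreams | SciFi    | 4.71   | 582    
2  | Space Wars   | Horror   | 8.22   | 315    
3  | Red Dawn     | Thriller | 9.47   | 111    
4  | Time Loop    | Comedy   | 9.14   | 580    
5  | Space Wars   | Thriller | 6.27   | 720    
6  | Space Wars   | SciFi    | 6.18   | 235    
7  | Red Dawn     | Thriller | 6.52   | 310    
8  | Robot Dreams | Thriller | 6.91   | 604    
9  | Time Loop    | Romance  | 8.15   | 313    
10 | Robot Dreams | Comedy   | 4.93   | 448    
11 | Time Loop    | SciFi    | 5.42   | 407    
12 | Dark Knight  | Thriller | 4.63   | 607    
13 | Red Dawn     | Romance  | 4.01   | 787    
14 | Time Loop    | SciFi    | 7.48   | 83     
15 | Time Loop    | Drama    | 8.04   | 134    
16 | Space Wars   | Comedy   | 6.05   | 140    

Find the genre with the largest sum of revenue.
SELECT genre, SUM(revenue) as val
FROM movies
GROUP BY genre
ORDER BY val DESC
LIMIT 1

Result: Thriller with sum(revenue) = 2352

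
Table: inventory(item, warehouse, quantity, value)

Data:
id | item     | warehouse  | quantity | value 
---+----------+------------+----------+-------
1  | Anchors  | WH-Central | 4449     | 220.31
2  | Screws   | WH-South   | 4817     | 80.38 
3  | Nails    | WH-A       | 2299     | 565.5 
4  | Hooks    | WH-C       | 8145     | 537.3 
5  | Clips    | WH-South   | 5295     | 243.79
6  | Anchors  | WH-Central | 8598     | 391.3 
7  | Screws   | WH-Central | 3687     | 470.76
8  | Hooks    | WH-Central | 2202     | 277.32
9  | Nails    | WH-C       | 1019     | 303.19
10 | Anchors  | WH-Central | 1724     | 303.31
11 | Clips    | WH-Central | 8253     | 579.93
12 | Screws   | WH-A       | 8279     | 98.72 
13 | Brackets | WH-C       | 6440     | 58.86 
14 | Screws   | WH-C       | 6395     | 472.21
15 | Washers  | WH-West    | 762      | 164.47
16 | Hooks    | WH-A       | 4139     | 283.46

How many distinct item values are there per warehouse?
SELECT warehouse, COUNT(DISTINCT item)
FROM inventory
GROUP BY warehouse

Result:
  WH-A: 3 distinct
  WH-C: 4 distinct
  WH-Central: 4 distinct
  WH-South: 2 distinct
  WH-West: 1 distinct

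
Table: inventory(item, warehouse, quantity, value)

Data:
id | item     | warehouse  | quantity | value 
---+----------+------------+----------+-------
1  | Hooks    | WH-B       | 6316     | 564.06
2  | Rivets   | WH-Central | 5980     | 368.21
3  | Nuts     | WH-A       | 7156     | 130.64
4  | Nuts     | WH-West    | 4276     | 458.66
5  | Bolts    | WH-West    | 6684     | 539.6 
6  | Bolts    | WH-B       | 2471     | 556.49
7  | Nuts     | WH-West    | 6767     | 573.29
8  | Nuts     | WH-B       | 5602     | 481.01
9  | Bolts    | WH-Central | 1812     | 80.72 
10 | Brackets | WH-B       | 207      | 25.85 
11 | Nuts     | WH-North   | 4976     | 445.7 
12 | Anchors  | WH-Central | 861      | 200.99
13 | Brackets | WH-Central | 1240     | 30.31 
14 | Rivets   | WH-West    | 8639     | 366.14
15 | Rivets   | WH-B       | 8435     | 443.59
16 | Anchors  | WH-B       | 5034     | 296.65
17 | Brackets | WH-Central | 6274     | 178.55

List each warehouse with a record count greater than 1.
SELECT warehouse, COUNT(*) as cnt
FROM inventory
GROUP BY warehouse
HAVING COUNT(*) > 1

Result:
  WH-B: 6
  WH-Central: 5
  WH-West: 4

Note: HAVING filters groups after aggregation, WHERE filters rows before.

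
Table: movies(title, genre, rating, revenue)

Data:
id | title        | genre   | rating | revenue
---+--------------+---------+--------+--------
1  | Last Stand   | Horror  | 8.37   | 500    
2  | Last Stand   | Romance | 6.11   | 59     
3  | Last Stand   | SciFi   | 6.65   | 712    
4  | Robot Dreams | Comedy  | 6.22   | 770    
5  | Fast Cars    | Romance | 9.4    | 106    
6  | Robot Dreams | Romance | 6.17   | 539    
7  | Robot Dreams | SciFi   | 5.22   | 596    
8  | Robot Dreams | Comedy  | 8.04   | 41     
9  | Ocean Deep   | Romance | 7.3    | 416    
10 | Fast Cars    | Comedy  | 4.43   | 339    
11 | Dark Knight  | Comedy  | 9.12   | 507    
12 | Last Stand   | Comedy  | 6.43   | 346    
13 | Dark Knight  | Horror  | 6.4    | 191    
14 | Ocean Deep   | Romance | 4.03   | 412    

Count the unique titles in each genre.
SELECT genre, COUNT(DISTINCT title)
FROM movies
GROUP BY genre

Result:
  Comedy: 4 distinct
  Horror: 2 distinct
  Romance: 4 distinct
  SciFi: 2 distinct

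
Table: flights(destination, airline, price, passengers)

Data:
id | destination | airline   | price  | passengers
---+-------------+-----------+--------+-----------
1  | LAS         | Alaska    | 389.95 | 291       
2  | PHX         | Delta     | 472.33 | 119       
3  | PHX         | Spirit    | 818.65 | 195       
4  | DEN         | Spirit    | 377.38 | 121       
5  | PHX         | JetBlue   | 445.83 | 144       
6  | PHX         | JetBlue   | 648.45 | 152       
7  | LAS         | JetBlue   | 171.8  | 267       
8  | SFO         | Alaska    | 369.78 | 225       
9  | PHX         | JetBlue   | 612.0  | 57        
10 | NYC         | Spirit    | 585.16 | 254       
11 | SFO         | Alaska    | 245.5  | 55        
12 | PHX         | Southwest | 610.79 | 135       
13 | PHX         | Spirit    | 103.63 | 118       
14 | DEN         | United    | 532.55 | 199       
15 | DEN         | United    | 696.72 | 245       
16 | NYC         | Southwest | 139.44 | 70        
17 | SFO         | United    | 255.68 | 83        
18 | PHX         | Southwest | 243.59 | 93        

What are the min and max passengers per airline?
SELECT airline, MIN(passengers), MAX(passengers)
FROM flights
GROUP BY airline

Result:
  Alaska: min=55, max=291
  Delta: min=119, max=119
  JetBlue: min=57, max=267
  Southwest: min=70, max=135
  Spirit: min=118, max=254
  United: min=83, max=245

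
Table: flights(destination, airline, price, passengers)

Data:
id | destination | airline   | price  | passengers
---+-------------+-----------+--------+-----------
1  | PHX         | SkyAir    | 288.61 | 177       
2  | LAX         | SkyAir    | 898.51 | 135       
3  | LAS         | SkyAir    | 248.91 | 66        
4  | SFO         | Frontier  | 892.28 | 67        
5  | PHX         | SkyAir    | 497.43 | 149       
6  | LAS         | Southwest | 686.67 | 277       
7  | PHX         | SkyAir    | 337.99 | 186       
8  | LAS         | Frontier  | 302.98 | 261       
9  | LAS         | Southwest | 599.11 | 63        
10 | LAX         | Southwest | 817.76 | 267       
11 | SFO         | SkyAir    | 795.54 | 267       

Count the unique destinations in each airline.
SELECT airline, COUNT(DISTINCT destination)
FROM flights
GROUP BY airline

Result:
  Frontier: 2 distinct
  SkyAir: 4 distinct
  Southwest: 2 distinct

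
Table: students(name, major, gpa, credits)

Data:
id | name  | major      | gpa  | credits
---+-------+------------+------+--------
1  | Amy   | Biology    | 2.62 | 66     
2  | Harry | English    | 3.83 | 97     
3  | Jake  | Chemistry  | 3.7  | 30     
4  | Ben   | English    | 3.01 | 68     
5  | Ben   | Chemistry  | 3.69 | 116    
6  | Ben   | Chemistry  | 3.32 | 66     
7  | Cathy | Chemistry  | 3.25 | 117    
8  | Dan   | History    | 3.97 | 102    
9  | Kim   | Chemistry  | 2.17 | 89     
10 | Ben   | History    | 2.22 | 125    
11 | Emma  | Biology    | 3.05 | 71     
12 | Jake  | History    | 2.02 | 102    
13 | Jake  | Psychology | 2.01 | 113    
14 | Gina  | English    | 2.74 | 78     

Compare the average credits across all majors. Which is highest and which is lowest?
SELECT major, AVG(credits)
FROM students
GROUP BY major
ORDER BY AVG(credits)

All groups:
  Biology: 68.50
  English: 81.00
  Chemistry: 83.60
  History: 109.67
  Psychology: 113.00

Highest: Psychology (113.00)
Lowest: Biology (68.50)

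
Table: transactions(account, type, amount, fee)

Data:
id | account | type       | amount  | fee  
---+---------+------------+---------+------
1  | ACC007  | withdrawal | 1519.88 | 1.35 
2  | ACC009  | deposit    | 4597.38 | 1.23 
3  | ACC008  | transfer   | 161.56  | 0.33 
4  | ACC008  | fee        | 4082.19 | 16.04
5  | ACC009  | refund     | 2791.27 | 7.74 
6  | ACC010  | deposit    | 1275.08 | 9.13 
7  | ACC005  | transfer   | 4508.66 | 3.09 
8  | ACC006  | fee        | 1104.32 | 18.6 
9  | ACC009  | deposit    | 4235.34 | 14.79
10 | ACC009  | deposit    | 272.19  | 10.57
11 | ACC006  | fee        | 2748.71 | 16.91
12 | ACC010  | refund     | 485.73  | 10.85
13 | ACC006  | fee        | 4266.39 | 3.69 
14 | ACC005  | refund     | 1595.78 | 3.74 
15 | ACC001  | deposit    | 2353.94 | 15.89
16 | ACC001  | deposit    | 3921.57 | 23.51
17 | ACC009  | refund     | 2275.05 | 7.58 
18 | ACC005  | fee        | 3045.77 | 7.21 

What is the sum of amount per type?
SELECT type, SUM(amount) as result
FROM transactions
GROUP BY type

Result:
  deposit: 16655.50
  fee: 15247.38
  refund: 7147.83
  transfer: 4670.22
  withdrawal: 1519.88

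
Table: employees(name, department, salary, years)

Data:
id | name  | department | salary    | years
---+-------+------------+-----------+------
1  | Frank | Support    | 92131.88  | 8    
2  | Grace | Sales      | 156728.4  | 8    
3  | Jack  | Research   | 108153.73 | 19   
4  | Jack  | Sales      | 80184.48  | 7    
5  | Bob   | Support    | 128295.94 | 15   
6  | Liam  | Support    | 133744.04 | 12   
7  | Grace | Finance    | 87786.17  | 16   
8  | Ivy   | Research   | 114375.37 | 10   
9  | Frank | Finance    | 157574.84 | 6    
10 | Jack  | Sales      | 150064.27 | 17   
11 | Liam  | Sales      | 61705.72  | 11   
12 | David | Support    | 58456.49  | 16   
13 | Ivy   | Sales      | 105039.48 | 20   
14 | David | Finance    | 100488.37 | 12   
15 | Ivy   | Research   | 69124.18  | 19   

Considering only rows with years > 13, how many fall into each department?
SELECT department, COUNT(*)
FROM employees
WHERE years > 13
GROUP BY department

Note: WHERE filters rows before grouping.

Result:
  Finance: 1
  Research: 2
  Sales: 2
  Support: 2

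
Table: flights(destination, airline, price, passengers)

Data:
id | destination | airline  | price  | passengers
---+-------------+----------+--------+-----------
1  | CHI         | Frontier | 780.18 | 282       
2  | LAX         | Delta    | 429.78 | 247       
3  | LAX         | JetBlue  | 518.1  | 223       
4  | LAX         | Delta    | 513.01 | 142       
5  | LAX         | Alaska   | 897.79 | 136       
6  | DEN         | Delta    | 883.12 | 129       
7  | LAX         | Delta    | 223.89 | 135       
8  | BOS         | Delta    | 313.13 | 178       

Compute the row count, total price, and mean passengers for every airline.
SELECT airline,
       COUNT(*) as cnt,
       SUM(price) as total_price,
       AVG(passengers) as avg_passengers
FROM flights
GROUP BY airline

Result:
  Alaska: 1 records, 897.79 total price, 136.00 avg passengers
  Delta: 5 records, 2362.93 total price, 166.20 avg passengers
  Frontier: 1 records, 780.18 total price, 282.00 avg passengers
  JetBlue: 1 records, 518.10 total price, 223.00 avg passengers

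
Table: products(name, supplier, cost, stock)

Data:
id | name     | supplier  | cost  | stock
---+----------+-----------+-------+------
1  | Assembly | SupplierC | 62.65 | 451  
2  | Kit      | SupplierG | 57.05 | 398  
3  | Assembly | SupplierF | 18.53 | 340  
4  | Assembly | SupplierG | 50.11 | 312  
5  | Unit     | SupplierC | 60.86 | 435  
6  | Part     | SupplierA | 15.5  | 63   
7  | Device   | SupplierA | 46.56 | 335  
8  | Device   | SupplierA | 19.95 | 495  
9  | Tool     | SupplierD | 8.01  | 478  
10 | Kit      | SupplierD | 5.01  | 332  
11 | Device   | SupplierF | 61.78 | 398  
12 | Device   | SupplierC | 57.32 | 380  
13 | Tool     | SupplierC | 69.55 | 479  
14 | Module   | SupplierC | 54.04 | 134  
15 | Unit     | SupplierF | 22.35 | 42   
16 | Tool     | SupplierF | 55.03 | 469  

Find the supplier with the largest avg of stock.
SELECT supplier, AVG(stock) as val
FROM products
GROUP BY supplier
ORDER BY val DESC
LIMIT 1

Result: SupplierD with avg(stock) = 405.00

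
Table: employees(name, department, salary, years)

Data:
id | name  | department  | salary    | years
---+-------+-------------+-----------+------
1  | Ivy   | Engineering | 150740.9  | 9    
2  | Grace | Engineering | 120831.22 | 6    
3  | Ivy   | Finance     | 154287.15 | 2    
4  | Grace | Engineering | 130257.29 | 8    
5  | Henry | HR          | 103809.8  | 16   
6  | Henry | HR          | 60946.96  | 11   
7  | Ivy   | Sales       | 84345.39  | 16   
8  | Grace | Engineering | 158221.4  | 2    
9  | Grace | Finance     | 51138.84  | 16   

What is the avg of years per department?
SELECT department, AVG(years) as result
FROM employees
GROUP BY department

Result:
  Engineering: 6.25
  Finance: 9.00
  HR: 13.50
  Sales: 16.00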